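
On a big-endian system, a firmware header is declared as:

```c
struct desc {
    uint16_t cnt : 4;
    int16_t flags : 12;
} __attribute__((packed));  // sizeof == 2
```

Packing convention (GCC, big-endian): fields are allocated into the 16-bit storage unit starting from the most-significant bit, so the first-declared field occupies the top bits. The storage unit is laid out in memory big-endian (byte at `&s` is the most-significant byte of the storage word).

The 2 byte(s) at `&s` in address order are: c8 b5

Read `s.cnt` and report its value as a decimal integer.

[0]=0xc8 [1]=0xb5 (big-endian) → word 0xc8b5
cnt [12+:4] = (word>>12) & 0xf = 12  ←
flags [0+:12] = (word>>0) & 0xfff = 2229

12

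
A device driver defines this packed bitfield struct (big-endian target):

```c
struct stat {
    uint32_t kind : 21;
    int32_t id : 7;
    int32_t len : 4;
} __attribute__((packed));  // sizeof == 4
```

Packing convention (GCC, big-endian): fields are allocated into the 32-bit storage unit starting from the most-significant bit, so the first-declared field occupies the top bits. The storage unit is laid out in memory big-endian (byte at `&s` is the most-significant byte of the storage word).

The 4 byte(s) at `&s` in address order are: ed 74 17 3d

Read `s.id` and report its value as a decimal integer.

[0]=0xed [1]=0x74 [2]=0x17 [3]=0x3d (big-endian) → word 0xed74173d
kind:21 @ bit 11 → (0xed74173d>>11)&0x1fffff = 0x1dae82
id:7 @ bit 4 → (0xed74173d>>4)&0x7f = 0x73  ←
len:4 @ bit 0 → (0xed74173d>>0)&0xf = 0xd
id signed 7b, MSB=1: 115 - 128 = -13

-13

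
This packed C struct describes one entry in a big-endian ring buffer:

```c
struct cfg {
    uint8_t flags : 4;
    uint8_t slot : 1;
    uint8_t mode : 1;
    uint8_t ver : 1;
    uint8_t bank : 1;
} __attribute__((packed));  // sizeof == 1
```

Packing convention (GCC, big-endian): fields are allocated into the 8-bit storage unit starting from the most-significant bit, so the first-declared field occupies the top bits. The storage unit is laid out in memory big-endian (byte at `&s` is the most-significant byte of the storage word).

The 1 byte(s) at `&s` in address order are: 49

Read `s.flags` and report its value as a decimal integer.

4

[0]=0x49 (big-endian) → word 0x49
flags [4+:4] = (word>>4) & 0xf = 4  ←
slot [3+:1] = (word>>3) & 0x1 = 1
mode [2+:1] = (word>>2) & 0x1 = 0
ver [1+:1] = (word>>1) & 0x1 = 0
bank [0+:1] = (word>>0) & 0x1 = 1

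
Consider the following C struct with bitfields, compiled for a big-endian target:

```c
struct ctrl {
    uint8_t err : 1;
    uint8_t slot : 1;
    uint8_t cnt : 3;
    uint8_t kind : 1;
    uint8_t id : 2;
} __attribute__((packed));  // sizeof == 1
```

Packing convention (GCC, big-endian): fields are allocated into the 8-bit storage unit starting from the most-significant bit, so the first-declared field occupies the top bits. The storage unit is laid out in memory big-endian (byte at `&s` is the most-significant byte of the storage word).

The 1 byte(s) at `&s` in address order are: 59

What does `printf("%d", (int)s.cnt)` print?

[0]=0x59 (big-endian) → word 0x59
err [7+:1] = (word>>7) & 0x1 = 0
slot [6+:1] = (word>>6) & 0x1 = 1
cnt [3+:3] = (word>>3) & 0x7 = 3  ←
kind [2+:1] = (word>>2) & 0x1 = 0
id [0+:2] = (word>>0) & 0x3 = 1

3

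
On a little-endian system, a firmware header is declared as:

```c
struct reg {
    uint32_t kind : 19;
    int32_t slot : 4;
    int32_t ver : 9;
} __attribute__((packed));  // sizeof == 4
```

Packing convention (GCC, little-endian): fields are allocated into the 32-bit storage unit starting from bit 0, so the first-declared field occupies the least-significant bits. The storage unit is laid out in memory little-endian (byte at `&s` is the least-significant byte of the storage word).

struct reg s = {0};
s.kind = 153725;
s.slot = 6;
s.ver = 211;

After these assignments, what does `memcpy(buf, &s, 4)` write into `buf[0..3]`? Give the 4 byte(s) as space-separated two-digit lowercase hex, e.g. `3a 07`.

kind:19 = 153725 → 0x2587d << 0 → word 0x0002587d
slot:4 = 6 → 0x6 << 19 → word 0x0032587d
ver:9 = 211 → 0xd3 << 23 → word 0x69b2587d
word = 0x69b2587d → little-endian bytes:
  [0]=0x7d  [1]=0x58  [2]=0xb2  [3]=0x69

7d 58 b2 69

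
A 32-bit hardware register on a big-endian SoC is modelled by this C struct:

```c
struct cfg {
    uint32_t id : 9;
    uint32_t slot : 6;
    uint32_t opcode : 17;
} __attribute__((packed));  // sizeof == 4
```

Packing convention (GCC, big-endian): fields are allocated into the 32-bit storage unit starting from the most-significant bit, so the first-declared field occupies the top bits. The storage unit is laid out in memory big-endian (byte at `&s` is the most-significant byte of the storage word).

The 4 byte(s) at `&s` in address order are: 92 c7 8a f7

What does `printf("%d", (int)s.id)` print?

[0]=0x92 [1]=0xc7 [2]=0x8a [3]=0xf7 (big-endian) → word 0x92c78af7
id [23+:9] = (word>>23) & 0x1ff = 293  ←
slot [17+:6] = (word>>17) & 0x3f = 35
opcode [0+:17] = (word>>0) & 0x1ffff = 101111

293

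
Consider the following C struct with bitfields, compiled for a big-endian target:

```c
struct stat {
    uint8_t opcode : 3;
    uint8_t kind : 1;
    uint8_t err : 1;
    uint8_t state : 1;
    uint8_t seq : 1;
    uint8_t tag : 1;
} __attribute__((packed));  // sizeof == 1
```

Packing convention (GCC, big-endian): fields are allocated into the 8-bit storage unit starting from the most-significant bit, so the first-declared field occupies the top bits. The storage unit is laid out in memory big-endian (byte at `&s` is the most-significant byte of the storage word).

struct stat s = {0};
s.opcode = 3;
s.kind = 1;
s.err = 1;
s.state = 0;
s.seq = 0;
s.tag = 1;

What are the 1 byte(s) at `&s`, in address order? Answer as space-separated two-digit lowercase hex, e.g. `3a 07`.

79

[5+:3] opcode=3 & 0x7 = 0x3; word=0x60
[4+:1] kind=1 & 0x1 = 0x1; word=0x70
[3+:1] err=1 & 0x1 = 0x1; word=0x78
[2+:1] state=0 & 0x1 = 0x0; word=0x78
[1+:1] seq=0 & 0x1 = 0x0; word=0x78
[0+:1] tag=1 & 0x1 = 0x1; word=0x79
word = 0x79 → big-endian bytes:
  [0]=0x79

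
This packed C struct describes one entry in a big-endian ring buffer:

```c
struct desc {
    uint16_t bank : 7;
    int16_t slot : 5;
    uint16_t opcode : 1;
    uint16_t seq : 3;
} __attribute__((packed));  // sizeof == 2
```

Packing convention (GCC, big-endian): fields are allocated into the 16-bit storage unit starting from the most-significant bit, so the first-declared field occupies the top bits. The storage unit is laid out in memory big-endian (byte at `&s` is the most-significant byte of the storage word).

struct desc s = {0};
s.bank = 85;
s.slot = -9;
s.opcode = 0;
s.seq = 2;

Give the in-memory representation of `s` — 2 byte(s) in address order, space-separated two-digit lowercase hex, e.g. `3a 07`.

ab 72

bank:7 = 85 → 0x55 << 9 → word 0xaa00
slot:5 = -9 → 0x17 << 4 → word 0xab70
opcode:1 = 0 → 0x0 << 3 → word 0xab70
seq:3 = 2 → 0x2 << 0 → word 0xab72
word = 0xab72 → big-endian bytes:
  [0]=0xab  [1]=0x72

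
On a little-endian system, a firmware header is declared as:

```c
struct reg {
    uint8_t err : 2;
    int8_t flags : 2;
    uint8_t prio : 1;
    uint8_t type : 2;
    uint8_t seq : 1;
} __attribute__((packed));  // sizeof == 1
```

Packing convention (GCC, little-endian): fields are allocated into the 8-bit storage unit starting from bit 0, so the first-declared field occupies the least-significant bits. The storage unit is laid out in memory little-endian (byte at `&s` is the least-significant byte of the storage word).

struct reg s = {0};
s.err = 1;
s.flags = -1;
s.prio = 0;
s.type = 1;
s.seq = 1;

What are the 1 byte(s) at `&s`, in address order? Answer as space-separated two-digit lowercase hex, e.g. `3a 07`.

ad

[0+:2] err=1 & 0x3 = 0x1; word=0x01
[2+:2] flags=-1 & 0x3 = 0x3; word=0x0d
[4+:1] prio=0 & 0x1 = 0x0; word=0x0d
[5+:2] type=1 & 0x3 = 0x1; word=0x2d
[7+:1] seq=1 & 0x1 = 0x1; word=0xad
word = 0xad → little-endian bytes:
  [0]=0xad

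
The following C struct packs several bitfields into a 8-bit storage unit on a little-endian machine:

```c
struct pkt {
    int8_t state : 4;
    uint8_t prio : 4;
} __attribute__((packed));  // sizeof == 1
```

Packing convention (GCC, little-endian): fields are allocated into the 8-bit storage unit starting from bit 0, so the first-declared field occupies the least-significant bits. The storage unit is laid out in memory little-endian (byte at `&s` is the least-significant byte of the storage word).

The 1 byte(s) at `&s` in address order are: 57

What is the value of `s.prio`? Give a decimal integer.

5

[0]=0x57 (little-endian) → word 0x57
state:4 @ bit 0 → (0x57>>0)&0xf = 0x7
prio:4 @ bit 4 → (0x57>>4)&0xf = 0x5  ←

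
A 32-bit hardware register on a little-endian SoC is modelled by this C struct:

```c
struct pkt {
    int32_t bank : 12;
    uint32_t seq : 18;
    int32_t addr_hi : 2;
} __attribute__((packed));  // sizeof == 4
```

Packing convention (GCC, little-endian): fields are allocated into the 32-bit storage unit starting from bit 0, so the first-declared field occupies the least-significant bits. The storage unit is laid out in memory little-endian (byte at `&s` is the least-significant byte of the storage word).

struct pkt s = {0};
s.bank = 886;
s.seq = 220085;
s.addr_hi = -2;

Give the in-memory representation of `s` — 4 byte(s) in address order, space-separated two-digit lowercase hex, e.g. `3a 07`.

76 53 bb b5

bank (12b) val=886 bits=0x376 at bit 0: 0x00000376
seq (18b) val=220085 bits=0x35bb5 at bit 12: 0x35bb5376
addr_hi (2b) val=-2 bits=0x2 at bit 30: 0xb5bb5376
word = 0xb5bb5376 → little-endian bytes:
  [0]=0x76  [1]=0x53  [2]=0xbb  [3]=0xb5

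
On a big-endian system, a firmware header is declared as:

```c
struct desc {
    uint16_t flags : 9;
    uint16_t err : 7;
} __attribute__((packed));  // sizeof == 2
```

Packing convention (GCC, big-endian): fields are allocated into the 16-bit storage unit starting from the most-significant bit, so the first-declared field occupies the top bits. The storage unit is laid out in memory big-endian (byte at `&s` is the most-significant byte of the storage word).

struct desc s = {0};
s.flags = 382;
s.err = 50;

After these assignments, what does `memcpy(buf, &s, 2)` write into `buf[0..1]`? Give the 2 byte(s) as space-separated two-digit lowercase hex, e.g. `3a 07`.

bf 32

[7+:9] flags=382 & 0x1ff = 0x17e; word=0xbf00
[0+:7] err=50 & 0x7f = 0x32; word=0xbf32
word = 0xbf32 → big-endian bytes:
  [0]=0xbf  [1]=0x32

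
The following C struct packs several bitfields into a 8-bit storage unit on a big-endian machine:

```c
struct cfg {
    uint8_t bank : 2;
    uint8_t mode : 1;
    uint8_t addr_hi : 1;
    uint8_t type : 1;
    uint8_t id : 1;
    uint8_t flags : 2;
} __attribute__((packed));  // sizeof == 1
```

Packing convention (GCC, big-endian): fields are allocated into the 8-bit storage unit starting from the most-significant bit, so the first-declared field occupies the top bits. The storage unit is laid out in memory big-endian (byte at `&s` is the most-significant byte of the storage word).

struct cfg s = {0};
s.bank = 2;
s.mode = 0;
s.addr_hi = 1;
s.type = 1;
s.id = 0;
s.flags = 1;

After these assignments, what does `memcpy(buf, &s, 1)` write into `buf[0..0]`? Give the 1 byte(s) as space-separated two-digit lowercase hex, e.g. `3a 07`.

bank:2 = 2 → 0x2 << 6 → word 0x80
mode:1 = 0 → 0x0 << 5 → word 0x80
addr_hi:1 = 1 → 0x1 << 4 → word 0x90
type:1 = 1 → 0x1 << 3 → word 0x98
id:1 = 0 → 0x0 << 2 → word 0x98
flags:2 = 1 → 0x1 << 0 → word 0x99
word = 0x99 → big-endian bytes:
  [0]=0x99

99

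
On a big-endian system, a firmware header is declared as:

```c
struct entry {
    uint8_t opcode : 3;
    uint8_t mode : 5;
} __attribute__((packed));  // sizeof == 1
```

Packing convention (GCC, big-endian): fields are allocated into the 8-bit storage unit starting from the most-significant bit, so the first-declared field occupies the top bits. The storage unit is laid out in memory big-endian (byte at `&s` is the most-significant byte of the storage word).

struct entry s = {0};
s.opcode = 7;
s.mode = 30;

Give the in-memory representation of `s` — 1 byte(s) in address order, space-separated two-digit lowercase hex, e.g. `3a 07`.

fe

opcode:3 = 7 → 0x7 << 5 → word 0xe0
mode:5 = 30 → 0x1e << 0 → word 0xfe
word = 0xfe → big-endian bytes:
  [0]=0xfe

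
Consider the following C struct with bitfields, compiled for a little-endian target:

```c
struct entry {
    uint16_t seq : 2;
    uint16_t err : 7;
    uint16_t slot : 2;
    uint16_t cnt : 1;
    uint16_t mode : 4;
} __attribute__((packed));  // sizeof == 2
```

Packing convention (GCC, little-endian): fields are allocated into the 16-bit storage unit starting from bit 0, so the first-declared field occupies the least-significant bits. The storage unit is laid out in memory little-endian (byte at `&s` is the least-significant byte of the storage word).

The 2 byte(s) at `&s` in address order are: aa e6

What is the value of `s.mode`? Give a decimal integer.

14

[0]=0xaa [1]=0xe6 (little-endian) → word 0xe6aa
seq [0+:2] = (word>>0) & 0x3 = 2
err [2+:7] = (word>>2) & 0x7f = 42
slot [9+:2] = (word>>9) & 0x3 = 3
cnt [11+:1] = (word>>11) & 0x1 = 0
mode [12+:4] = (word>>12) & 0xf = 14  ←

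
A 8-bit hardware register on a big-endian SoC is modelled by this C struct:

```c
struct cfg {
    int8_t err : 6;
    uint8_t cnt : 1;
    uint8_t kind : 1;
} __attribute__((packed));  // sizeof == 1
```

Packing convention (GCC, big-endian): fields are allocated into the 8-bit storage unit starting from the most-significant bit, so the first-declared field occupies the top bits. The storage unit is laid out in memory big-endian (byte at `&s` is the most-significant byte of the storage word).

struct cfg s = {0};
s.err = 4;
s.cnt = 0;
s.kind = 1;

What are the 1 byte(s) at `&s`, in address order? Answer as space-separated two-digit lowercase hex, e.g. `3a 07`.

11

err:6 = 4 → 0x4 << 2 → word 0x10
cnt:1 = 0 → 0x0 << 1 → word 0x10
kind:1 = 1 → 0x1 << 0 → word 0x11
word = 0x11 → big-endian bytes:
  [0]=0x11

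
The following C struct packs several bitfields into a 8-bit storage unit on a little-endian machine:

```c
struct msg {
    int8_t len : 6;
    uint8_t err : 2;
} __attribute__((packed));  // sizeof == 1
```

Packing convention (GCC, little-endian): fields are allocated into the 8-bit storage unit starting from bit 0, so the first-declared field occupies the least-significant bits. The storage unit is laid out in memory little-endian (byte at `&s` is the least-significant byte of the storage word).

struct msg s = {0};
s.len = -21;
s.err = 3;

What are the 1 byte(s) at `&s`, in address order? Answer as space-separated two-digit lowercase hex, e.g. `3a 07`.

eb

len:6 = -21 → 0x2b << 0 → word 0x2b
err:2 = 3 → 0x3 << 6 → word 0xeb
word = 0xeb → little-endian bytes:
  [0]=0xeb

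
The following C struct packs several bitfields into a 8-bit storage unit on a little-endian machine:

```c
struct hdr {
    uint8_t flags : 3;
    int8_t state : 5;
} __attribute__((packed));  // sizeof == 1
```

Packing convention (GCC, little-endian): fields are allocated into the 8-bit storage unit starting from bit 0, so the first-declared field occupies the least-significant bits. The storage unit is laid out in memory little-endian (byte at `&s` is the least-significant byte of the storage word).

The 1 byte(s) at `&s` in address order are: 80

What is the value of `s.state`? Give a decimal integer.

[0]=0x80 (little-endian) → word 0x80
flags [0+:3] = (word>>0) & 0x7 = 0
state [3+:5] = (word>>3) & 0x1f = 16  ←
state signed 5b, MSB=1: 16 - 32 = -16

-16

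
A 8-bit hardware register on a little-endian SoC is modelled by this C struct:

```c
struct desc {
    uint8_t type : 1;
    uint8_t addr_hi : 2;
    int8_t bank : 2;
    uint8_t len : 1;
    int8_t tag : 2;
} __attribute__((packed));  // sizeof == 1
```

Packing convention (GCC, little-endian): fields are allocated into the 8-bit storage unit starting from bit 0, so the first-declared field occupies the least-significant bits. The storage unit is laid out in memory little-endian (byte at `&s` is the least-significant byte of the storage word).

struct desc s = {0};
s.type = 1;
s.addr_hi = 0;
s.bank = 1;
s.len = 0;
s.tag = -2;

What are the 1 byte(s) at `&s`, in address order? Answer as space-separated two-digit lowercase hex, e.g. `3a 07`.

89

[0+:1] type=1 & 0x1 = 0x1; word=0x01
[1+:2] addr_hi=0 & 0x3 = 0x0; word=0x01
[3+:2] bank=1 & 0x3 = 0x1; word=0x09
[5+:1] len=0 & 0x1 = 0x0; word=0x09
[6+:2] tag=-2 & 0x3 = 0x2; word=0x89
word = 0x89 → little-endian bytes:
  [0]=0x89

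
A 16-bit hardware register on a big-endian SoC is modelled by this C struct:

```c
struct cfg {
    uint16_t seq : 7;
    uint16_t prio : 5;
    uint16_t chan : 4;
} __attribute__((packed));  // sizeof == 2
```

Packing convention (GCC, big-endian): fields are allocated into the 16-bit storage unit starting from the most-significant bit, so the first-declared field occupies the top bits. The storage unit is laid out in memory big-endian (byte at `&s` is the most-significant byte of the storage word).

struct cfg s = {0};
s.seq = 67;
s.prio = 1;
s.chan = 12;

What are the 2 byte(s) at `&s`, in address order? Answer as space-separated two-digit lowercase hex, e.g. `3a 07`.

[9+:7] seq=67 & 0x7f = 0x43; word=0x8600
[4+:5] prio=1 & 0x1f = 0x1; word=0x8610
[0+:4] chan=12 & 0xf = 0xc; word=0x861c
word = 0x861c → big-endian bytes:
  [0]=0x86  [1]=0x1c

86 1c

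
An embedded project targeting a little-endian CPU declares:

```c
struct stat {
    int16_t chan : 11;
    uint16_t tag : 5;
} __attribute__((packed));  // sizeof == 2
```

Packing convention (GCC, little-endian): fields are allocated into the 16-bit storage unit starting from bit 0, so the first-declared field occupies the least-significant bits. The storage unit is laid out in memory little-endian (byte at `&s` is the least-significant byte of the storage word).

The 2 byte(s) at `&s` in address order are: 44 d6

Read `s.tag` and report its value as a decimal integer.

26

[0]=0x44 [1]=0xd6 (little-endian) → word 0xd644
chan [0+:11] = (word>>0) & 0x7ff = 1604
tag [11+:5] = (word>>11) & 0x1f = 26  ←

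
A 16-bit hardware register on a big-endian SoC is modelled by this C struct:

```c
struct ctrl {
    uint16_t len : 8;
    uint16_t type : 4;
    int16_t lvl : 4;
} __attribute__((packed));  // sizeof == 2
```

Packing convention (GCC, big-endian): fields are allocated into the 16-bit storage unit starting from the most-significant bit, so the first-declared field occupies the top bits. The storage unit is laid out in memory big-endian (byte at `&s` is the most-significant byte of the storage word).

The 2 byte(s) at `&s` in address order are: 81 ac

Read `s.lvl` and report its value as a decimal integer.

-4

[0]=0x81 [1]=0xac (big-endian) → word 0x81ac
len:8 @ bit 8 → (0x81ac>>8)&0xff = 0x81
type:4 @ bit 4 → (0x81ac>>4)&0xf = 0xa
lvl:4 @ bit 0 → (0x81ac>>0)&0xf = 0xc  ←
lvl signed 4b, MSB=1: 12 - 16 = -4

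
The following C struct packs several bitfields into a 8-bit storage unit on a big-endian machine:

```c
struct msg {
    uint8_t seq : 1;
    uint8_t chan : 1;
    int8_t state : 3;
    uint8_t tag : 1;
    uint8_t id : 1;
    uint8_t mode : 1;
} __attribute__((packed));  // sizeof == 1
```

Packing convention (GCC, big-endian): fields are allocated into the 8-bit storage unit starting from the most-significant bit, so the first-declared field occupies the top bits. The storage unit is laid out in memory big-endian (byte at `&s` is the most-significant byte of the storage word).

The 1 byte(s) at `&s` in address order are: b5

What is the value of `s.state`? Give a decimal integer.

-2

[0]=0xb5 (big-endian) → word 0xb5
seq [7+:1] = (word>>7) & 0x1 = 1
chan [6+:1] = (word>>6) & 0x1 = 0
state [3+:3] = (word>>3) & 0x7 = 6  ←
tag [2+:1] = (word>>2) & 0x1 = 1
id [1+:1] = (word>>1) & 0x1 = 0
mode [0+:1] = (word>>0) & 0x1 = 1
state signed 3b, MSB=1: 6 - 8 = -2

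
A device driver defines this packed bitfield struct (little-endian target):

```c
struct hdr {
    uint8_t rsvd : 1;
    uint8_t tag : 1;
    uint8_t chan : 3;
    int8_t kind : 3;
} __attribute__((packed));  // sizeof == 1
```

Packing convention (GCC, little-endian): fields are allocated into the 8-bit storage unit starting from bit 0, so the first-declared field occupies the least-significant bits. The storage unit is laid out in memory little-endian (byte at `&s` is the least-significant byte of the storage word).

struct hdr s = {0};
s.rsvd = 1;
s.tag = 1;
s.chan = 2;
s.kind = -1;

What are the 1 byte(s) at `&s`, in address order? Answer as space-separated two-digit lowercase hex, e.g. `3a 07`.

rsvd:1 = 1 → 0x1 << 0 → word 0x01
tag:1 = 1 → 0x1 << 1 → word 0x03
chan:3 = 2 → 0x2 << 2 → word 0x0b
kind:3 = -1 → 0x7 << 5 → word 0xeb
word = 0xeb → little-endian bytes:
  [0]=0xeb

eb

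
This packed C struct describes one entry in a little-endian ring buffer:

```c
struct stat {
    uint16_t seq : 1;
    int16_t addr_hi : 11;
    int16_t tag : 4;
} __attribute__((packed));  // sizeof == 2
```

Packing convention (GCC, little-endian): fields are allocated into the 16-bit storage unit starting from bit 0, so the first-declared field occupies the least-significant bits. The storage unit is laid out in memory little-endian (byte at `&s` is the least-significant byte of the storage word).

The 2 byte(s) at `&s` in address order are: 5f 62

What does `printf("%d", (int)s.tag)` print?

6

[0]=0x5f [1]=0x62 (little-endian) → word 0x625f
seq [0+:1] = (word>>0) & 0x1 = 1
addr_hi [1+:11] = (word>>1) & 0x7ff = 303
tag [12+:4] = (word>>12) & 0xf = 6  ←
tag signed 4b, MSB=0: value = 6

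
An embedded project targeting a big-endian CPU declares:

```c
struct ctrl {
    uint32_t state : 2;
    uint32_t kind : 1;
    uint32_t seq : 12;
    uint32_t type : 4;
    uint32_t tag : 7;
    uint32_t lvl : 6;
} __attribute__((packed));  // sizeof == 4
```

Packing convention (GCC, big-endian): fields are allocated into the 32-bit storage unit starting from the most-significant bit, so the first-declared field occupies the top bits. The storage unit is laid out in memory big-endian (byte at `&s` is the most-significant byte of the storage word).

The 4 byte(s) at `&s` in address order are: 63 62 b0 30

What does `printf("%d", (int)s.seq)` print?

[0]=0x63 [1]=0x62 [2]=0xb0 [3]=0x30 (big-endian) → word 0x6362b030
state [30+:2] = (word>>30) & 0x3 = 1
kind [29+:1] = (word>>29) & 0x1 = 1
seq [17+:12] = (word>>17) & 0xfff = 433  ←
type [13+:4] = (word>>13) & 0xf = 5
tag [6+:7] = (word>>6) & 0x7f = 64
lvl [0+:6] = (word>>0) & 0x3f = 48

433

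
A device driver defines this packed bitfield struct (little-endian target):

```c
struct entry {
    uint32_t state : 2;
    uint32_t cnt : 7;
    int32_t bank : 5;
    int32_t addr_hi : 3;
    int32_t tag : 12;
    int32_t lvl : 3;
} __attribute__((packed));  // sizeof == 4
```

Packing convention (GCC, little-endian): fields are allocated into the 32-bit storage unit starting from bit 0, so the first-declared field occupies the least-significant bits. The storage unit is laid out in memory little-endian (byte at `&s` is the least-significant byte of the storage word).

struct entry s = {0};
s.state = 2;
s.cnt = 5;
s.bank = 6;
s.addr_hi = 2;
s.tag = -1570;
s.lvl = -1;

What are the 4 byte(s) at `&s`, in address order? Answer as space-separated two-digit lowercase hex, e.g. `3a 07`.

[0+:2] state=2 & 0x3 = 0x2; word=0x00000002
[2+:7] cnt=5 & 0x7f = 0x5; word=0x00000016
[9+:5] bank=6 & 0x1f = 0x6; word=0x00000c16
[14+:3] addr_hi=2 & 0x7 = 0x2; word=0x00008c16
[17+:12] tag=-1570 & 0xfff = 0x9de; word=0x13bc8c16
[29+:3] lvl=-1 & 0x7 = 0x7; word=0xf3bc8c16
word = 0xf3bc8c16 → little-endian bytes:
  [0]=0x16  [1]=0x8c  [2]=0xbc  [3]=0xf3

16 8c bc f3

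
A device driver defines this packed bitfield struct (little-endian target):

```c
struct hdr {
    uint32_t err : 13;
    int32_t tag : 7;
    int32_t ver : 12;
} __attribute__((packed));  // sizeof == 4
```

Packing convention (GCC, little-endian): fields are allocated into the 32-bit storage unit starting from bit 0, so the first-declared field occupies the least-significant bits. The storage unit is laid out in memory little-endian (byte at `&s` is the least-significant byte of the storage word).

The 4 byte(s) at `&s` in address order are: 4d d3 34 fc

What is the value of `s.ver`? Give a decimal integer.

[0]=0x4d [1]=0xd3 [2]=0x34 [3]=0xfc (little-endian) → word 0xfc34d34d
err [0+:13] = (word>>0) & 0x1fff = 4941
tag [13+:7] = (word>>13) & 0x7f = 38
ver [20+:12] = (word>>20) & 0xfff = 4035  ←
ver signed 12b, MSB=1: 4035 - 4096 = -61

-61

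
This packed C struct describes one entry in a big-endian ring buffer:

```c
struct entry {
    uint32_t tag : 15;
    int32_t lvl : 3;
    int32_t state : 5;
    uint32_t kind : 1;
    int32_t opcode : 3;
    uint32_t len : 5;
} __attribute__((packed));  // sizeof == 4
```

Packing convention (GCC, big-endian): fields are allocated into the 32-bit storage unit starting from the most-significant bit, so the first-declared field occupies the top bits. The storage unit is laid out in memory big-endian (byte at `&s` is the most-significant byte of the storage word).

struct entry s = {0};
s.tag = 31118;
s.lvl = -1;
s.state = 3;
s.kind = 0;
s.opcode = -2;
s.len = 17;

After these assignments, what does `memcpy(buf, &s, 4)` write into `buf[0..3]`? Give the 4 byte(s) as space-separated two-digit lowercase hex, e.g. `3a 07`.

f3 1d c6 d1

tag (15b) val=31118 bits=0x798e at bit 17: 0xf31c0000
lvl (3b) val=-1 bits=0x7 at bit 14: 0xf31dc000
state (5b) val=3 bits=0x3 at bit 9: 0xf31dc600
kind (1b) val=0 bits=0x0 at bit 8: 0xf31dc600
opcode (3b) val=-2 bits=0x6 at bit 5: 0xf31dc6c0
len (5b) val=17 bits=0x11 at bit 0: 0xf31dc6d1
word = 0xf31dc6d1 → big-endian bytes:
  [0]=0xf3  [1]=0x1d  [2]=0xc6  [3]=0xd1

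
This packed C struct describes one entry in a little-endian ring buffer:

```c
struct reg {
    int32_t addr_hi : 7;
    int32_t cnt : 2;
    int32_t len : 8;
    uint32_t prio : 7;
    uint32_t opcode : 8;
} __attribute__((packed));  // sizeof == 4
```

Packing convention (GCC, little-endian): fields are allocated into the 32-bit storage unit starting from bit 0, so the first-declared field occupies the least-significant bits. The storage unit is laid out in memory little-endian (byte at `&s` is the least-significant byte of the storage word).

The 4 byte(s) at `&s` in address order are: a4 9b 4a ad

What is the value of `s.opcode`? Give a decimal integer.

[0]=0xa4 [1]=0x9b [2]=0x4a [3]=0xad (little-endian) → word 0xad4a9ba4
addr_hi [0+:7] = (word>>0) & 0x7f = 36
cnt [7+:2] = (word>>7) & 0x3 = 3
len [9+:8] = (word>>9) & 0xff = 77
prio [17+:7] = (word>>17) & 0x7f = 37
opcode [24+:8] = (word>>24) & 0xff = 173  ←

173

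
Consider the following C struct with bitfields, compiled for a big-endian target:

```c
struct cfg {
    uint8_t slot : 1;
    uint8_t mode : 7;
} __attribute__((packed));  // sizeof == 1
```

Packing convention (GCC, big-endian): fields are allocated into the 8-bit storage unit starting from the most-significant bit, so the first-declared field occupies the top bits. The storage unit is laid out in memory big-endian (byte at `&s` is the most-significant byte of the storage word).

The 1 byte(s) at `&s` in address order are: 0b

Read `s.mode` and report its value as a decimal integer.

[0]=0x0b (big-endian) → word 0x0b
slot:1 @ bit 7 → (0x0b>>7)&0x1 = 0x0
mode:7 @ bit 0 → (0x0b>>0)&0x7f = 0xb  ←

11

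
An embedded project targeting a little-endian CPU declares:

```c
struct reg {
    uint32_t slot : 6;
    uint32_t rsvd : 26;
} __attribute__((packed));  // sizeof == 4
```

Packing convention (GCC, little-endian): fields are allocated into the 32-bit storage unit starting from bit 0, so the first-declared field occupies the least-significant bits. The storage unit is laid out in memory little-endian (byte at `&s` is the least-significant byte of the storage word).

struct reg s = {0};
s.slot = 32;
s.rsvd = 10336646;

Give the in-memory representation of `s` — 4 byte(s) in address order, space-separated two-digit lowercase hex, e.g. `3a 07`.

slot (6b) val=32 bits=0x20 at bit 0: 0x00000020
rsvd (26b) val=10336646 bits=0x9db986 at bit 6: 0x276e61a0
word = 0x276e61a0 → little-endian bytes:
  [0]=0xa0  [1]=0x61  [2]=0x6e  [3]=0x27

a0 61 6e 27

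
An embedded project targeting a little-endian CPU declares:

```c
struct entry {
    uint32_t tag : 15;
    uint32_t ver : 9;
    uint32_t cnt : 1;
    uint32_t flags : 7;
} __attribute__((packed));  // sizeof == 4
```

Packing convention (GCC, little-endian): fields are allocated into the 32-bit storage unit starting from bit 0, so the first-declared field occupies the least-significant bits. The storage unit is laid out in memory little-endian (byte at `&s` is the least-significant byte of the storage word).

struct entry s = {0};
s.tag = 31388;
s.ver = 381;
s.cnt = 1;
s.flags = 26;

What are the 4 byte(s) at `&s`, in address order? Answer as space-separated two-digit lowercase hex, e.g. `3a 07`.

9c fa be 35

tag:15 = 31388 → 0x7a9c << 0 → word 0x00007a9c
ver:9 = 381 → 0x17d << 15 → word 0x00befa9c
cnt:1 = 1 → 0x1 << 24 → word 0x01befa9c
flags:7 = 26 → 0x1a << 25 → word 0x35befa9c
word = 0x35befa9c → little-endian bytes:
  [0]=0x9c  [1]=0xfa  [2]=0xbe  [3]=0x35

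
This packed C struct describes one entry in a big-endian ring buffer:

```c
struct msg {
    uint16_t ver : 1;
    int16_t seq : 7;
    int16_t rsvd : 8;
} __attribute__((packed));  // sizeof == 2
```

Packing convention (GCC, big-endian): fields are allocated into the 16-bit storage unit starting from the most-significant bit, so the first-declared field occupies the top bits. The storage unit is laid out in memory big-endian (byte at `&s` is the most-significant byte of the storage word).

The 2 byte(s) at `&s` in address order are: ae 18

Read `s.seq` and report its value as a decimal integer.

[0]=0xae [1]=0x18 (big-endian) → word 0xae18
ver [15+:1] = (word>>15) & 0x1 = 1
seq [8+:7] = (word>>8) & 0x7f = 46  ←
rsvd [0+:8] = (word>>0) & 0xff = 24
seq signed 7b, MSB=0: value = 46

46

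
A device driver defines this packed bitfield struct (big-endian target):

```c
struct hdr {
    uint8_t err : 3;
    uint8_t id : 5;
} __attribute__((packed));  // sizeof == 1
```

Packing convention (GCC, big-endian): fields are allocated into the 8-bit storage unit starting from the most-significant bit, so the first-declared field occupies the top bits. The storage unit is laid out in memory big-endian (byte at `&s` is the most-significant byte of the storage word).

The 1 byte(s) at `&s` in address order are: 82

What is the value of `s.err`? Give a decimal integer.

[0]=0x82 (big-endian) → word 0x82
err [5+:3] = (word>>5) & 0x7 = 4  ←
id [0+:5] = (word>>0) & 0x1f = 2

4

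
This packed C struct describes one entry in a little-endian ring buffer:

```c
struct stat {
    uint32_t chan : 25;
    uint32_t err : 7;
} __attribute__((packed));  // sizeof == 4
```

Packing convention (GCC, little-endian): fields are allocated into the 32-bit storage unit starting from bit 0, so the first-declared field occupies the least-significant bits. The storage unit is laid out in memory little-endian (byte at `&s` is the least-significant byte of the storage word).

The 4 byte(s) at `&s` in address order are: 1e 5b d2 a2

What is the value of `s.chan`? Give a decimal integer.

13785886

[0]=0x1e [1]=0x5b [2]=0xd2 [3]=0xa2 (little-endian) → word 0xa2d25b1e
chan:25 @ bit 0 → (0xa2d25b1e>>0)&0x1ffffff = 0xd25b1e  ←
err:7 @ bit 25 → (0xa2d25b1e>>25)&0x7f = 0x51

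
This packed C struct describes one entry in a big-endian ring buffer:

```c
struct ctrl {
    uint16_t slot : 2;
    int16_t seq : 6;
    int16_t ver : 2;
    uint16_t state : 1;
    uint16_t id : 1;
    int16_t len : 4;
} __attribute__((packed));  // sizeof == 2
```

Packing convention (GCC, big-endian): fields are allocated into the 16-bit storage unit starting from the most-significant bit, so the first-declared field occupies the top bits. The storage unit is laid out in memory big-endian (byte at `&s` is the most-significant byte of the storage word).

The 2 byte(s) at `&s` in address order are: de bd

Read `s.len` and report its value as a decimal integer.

[0]=0xde [1]=0xbd (big-endian) → word 0xdebd
slot [14+:2] = (word>>14) & 0x3 = 3
seq [8+:6] = (word>>8) & 0x3f = 30
ver [6+:2] = (word>>6) & 0x3 = 2
state [5+:1] = (word>>5) & 0x1 = 1
id [4+:1] = (word>>4) & 0x1 = 1
len [0+:4] = (word>>0) & 0xf = 13  ←
len signed 4b, MSB=1: 13 - 16 = -3

-3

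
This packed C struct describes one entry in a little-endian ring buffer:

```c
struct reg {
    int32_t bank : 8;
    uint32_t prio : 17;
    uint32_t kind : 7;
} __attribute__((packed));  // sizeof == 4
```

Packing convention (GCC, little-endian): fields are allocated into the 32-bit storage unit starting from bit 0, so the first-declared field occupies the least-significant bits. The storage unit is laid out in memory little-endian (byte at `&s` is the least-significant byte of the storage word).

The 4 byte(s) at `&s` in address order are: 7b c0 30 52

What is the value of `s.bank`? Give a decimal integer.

123

[0]=0x7b [1]=0xc0 [2]=0x30 [3]=0x52 (little-endian) → word 0x5230c07b
bank:8 @ bit 0 → (0x5230c07b>>0)&0xff = 0x7b  ←
prio:17 @ bit 8 → (0x5230c07b>>8)&0x1ffff = 0x30c0
kind:7 @ bit 25 → (0x5230c07b>>25)&0x7f = 0x29
bank signed 8b, MSB=0: value = 123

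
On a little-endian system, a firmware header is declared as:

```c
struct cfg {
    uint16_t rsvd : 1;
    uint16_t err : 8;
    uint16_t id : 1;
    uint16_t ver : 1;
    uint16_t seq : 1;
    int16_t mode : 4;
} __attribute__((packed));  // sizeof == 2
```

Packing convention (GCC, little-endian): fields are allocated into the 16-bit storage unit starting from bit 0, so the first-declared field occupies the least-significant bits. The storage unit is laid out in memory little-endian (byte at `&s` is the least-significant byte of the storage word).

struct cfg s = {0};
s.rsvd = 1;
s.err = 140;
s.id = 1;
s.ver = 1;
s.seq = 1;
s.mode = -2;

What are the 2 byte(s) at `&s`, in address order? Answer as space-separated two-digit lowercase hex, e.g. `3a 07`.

[0+:1] rsvd=1 & 0x1 = 0x1; word=0x0001
[1+:8] err=140 & 0xff = 0x8c; word=0x0119
[9+:1] id=1 & 0x1 = 0x1; word=0x0319
[10+:1] ver=1 & 0x1 = 0x1; word=0x0719
[11+:1] seq=1 & 0x1 = 0x1; word=0x0f19
[12+:4] mode=-2 & 0xf = 0xe; word=0xef19
word = 0xef19 → little-endian bytes:
  [0]=0x19  [1]=0xef

19 ef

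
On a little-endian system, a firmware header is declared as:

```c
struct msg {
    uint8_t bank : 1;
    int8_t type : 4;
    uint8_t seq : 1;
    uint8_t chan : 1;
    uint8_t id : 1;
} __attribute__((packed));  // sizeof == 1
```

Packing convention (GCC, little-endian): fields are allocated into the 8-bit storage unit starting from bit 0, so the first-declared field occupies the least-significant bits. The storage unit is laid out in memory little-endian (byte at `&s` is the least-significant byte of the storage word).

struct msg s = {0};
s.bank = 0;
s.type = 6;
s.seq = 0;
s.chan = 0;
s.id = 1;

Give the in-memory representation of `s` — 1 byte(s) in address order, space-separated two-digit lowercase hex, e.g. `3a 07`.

8c

bank:1 = 0 → 0x0 << 0 → word 0x00
type:4 = 6 → 0x6 << 1 → word 0x0c
seq:1 = 0 → 0x0 << 5 → word 0x0c
chan:1 = 0 → 0x0 << 6 → word 0x0c
id:1 = 1 → 0x1 << 7 → word 0x8c
word = 0x8c → little-endian bytes:
  [0]=0x8c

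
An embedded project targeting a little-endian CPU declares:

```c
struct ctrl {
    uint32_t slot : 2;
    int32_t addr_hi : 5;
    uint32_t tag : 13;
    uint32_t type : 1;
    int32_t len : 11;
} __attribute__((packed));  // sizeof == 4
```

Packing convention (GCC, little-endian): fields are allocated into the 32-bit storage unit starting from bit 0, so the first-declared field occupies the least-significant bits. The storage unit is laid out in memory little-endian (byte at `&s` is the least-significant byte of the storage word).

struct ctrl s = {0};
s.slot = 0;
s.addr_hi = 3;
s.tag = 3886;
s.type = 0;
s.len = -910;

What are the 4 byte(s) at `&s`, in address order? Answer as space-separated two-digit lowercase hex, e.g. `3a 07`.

[0+:2] slot=0 & 0x3 = 0x0; word=0x00000000
[2+:5] addr_hi=3 & 0x1f = 0x3; word=0x0000000c
[7+:13] tag=3886 & 0x1fff = 0xf2e; word=0x0007970c
[20+:1] type=0 & 0x1 = 0x0; word=0x0007970c
[21+:11] len=-910 & 0x7ff = 0x472; word=0x8e47970c
word = 0x8e47970c → little-endian bytes:
  [0]=0x0c  [1]=0x97  [2]=0x47  [3]=0x8e

0c 97 47 8e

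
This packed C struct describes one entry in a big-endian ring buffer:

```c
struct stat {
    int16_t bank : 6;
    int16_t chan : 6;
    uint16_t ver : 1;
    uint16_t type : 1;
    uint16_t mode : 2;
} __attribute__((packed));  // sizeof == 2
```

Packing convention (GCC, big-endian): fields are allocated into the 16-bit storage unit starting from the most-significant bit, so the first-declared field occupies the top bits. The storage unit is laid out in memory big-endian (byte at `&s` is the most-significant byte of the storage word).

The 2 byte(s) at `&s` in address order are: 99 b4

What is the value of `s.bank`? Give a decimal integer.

[0]=0x99 [1]=0xb4 (big-endian) → word 0x99b4
bank [10+:6] = (word>>10) & 0x3f = 38  ←
chan [4+:6] = (word>>4) & 0x3f = 27
ver [3+:1] = (word>>3) & 0x1 = 0
type [2+:1] = (word>>2) & 0x1 = 1
mode [0+:2] = (word>>0) & 0x3 = 0
bank signed 6b, MSB=1: 38 - 64 = -26

-26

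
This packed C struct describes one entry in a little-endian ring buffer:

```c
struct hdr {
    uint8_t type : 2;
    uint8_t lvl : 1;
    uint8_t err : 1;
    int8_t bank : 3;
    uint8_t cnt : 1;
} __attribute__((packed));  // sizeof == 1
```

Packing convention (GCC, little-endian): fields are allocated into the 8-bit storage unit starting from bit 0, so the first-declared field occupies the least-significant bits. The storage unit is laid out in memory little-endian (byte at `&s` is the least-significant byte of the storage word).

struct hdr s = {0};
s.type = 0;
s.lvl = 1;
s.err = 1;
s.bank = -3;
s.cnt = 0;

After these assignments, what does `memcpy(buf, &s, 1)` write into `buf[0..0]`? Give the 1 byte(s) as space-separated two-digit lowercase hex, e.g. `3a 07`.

5c

[0+:2] type=0 & 0x3 = 0x0; word=0x00
[2+:1] lvl=1 & 0x1 = 0x1; word=0x04
[3+:1] err=1 & 0x1 = 0x1; word=0x0c
[4+:3] bank=-3 & 0x7 = 0x5; word=0x5c
[7+:1] cnt=0 & 0x1 = 0x0; word=0x5c
word = 0x5c → little-endian bytes:
  [0]=0x5c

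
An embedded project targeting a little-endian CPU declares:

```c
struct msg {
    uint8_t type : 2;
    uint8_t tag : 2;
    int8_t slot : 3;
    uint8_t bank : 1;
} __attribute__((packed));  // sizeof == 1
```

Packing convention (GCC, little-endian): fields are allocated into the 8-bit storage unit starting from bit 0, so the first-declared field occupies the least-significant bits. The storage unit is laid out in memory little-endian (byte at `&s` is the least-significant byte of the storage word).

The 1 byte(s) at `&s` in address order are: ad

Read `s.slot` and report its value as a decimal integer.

[0]=0xad (little-endian) → word 0xad
type:2 @ bit 0 → (0xad>>0)&0x3 = 0x1
tag:2 @ bit 2 → (0xad>>2)&0x3 = 0x3
slot:3 @ bit 4 → (0xad>>4)&0x7 = 0x2  ←
bank:1 @ bit 7 → (0xad>>7)&0x1 = 0x1
slot signed 3b, MSB=0: value = 2

2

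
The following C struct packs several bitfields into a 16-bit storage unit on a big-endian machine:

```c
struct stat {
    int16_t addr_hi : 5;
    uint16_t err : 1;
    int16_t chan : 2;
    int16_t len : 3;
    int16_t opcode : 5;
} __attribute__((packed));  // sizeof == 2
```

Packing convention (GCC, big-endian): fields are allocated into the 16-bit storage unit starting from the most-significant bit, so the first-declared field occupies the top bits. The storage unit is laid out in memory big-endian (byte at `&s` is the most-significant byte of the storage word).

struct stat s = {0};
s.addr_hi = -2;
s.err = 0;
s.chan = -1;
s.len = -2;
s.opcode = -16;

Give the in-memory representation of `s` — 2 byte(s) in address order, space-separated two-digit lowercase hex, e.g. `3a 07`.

addr_hi:5 = -2 → 0x1e << 11 → word 0xf000
err:1 = 0 → 0x0 << 10 → word 0xf000
chan:2 = -1 → 0x3 << 8 → word 0xf300
len:3 = -2 → 0x6 << 5 → word 0xf3c0
opcode:5 = -16 → 0x10 << 0 → word 0xf3d0
word = 0xf3d0 → big-endian bytes:
  [0]=0xf3  [1]=0xd0

f3 d0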